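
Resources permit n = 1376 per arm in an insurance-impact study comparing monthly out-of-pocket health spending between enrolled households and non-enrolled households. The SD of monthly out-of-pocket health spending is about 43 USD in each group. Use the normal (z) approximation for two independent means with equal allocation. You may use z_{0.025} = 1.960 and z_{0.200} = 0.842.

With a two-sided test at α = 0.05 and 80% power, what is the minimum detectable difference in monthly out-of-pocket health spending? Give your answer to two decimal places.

Minimum detectable difference ≈ 4.59 USD

δ = (z_{α/2} + z_β) · √((σ₁²+σ₂²)/n)
  = (1.960 + 0.842) · √(3698/1376)
  = 2.802 · √2.6875
  = 2.802 · 1.6394
  = 4.5935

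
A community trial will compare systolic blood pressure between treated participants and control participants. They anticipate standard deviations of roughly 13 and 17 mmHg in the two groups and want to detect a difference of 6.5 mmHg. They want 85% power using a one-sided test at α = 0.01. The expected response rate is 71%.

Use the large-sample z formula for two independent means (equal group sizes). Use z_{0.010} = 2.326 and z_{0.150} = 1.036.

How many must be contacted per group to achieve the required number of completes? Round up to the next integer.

n = 173 per group

n = (z_α + z_β)² · (σ₁² + σ₂²) / δ²
  = (2.326 + 1.036)² · (13² + 17² = 458) / 6.5²
  = 11.3030 · 458 / 42.25
  = 122.53
Adjust for 71% response: 122.53 / 0.71 = 172.57.
Round up → n = 173 per group.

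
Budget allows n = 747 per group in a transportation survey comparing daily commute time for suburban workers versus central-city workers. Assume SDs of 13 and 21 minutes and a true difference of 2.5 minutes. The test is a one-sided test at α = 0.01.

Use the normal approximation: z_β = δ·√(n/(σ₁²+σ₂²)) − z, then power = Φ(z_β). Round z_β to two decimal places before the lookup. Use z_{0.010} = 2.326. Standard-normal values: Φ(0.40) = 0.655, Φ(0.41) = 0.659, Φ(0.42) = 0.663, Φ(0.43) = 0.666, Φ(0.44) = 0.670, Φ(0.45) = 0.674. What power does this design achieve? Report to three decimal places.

Power ≈ 0.670

z_β = δ·√(n/(σ₁²+σ₂²)) − z_α
    = 2.5 · √(747/610) − 2.326
    = 2.5 · 1.10661 − 2.326
    = 2.7665 − 2.326 = 0.4405 → 0.44
Power = Φ(0.44) = 0.670.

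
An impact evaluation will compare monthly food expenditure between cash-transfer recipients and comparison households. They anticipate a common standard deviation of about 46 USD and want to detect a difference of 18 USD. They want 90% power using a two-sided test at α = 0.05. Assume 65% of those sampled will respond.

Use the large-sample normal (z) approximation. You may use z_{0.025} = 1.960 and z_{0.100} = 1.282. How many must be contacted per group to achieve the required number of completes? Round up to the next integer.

n = (z_{α/2} + z_β)² · (σ₁² + σ₂²) / δ²
  = (1.960 + 1.282)² · (2·46² = 4232) / 18²
  = 10.5106 · 4232 / 324
  = 137.29
Adjust for 65% response: 137.29 / 0.65 = 211.21.
Round up → n = 212 per group.

n = 212 per group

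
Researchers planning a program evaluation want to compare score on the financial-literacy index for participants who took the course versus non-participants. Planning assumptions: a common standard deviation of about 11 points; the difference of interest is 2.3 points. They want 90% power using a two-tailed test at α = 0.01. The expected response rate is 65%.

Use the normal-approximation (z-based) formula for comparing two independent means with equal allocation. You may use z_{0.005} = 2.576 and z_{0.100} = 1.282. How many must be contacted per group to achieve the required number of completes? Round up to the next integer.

n = 1048 per group

n = (z_{α/2} + z_β)² · (σ₁² + σ₂²) / δ²
  = (2.576 + 1.282)² · (2·11² = 242) / 2.3²
  = 14.8842 · 242 / 5.29
  = 680.90
Adjust for 65% response: 680.90 / 0.65 = 1047.54.
Round up → n = 1048 per group.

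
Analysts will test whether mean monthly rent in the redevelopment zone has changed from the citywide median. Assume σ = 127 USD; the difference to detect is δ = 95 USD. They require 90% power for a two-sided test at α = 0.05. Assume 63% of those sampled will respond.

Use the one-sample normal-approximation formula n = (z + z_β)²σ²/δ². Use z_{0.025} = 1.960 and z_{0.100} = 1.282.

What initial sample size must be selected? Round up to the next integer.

n = 30

n = (z_{α/2} + z_β)² · σ² / δ²
  = (1.960 + 1.282)² · 127² / 95²
  = 10.5106 · 16129 / 9025
  = 18.78
Adjust for 63% response: 18.78 / 0.63 = 29.82.
Round up → n = 30.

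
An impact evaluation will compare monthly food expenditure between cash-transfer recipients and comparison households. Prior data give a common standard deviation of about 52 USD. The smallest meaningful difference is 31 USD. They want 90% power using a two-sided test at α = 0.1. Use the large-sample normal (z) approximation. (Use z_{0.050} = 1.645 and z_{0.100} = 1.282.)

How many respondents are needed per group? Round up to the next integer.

n = (z_{α/2} + z_β)² · (σ₁² + σ₂²) / δ²
  = (1.645 + 1.282)² · (2·52² = 5408) / 31²
  = 8.5673 · 5408 / 961
  = 48.21
Round up → n = 49 per group.

n = 49 per group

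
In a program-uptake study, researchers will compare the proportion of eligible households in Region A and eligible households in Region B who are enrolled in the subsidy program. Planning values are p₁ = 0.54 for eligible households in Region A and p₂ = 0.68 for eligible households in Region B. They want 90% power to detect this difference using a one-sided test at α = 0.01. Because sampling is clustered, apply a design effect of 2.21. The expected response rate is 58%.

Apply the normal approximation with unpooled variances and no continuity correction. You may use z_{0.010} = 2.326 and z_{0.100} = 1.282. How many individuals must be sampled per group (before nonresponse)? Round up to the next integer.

n = (z_α + z_β)² · [p₁(1−p₁) + p₂(1−p₂)] / (p₁ − p₂)²
  = (2.326 + 1.282)² · (0.54·0.46 + 0.68·0.32) / (-0.14)²
  = (3.608)² · (0.2484 + 0.2176) / 0.0196
  = 13.0177 · 0.4660 / 0.0196
  = 309.50
Design effect: 2.21 × 309.50 = 684.00.
Adjust for 58% response: 684.00 / 0.58 = 1179.31.
Round up → n = 1180 per group.

n = 1180 per group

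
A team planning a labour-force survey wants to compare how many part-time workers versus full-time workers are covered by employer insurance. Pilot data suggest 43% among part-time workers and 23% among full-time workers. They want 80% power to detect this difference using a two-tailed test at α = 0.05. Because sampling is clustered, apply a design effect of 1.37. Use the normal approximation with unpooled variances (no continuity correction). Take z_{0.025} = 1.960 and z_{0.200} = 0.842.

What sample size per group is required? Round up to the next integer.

n = (z_{α/2} + z_β)² · [p₁(1−p₁) + p₂(1−p₂)] / (p₁ − p₂)²
  = (1.960 + 0.842)² · (0.43·0.57 + 0.23·0.77) / (0.20)²
  = (2.802)² · (0.2451 + 0.1771) / 0.0400
  = 7.8512 · 0.4222 / 0.0400
  = 82.87
Design effect: 1.37 × 82.87 = 113.53.
Round up → n = 114 per group.

n = 114 per group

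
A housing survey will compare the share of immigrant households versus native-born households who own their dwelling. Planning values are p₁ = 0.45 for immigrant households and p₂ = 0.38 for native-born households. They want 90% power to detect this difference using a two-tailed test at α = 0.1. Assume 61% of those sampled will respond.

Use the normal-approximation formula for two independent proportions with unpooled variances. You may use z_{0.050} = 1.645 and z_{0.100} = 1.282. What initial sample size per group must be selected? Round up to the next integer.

n = (z_{α/2} + z_β)² · [p₁(1−p₁) + p₂(1−p₂)] / (p₁ − p₂)²
  = (1.645 + 1.282)² · (0.45·0.55 + 0.38·0.62) / (0.07)²
  = (2.927)² · (0.2475 + 0.2356) / 0.0049
  = 8.5673 · 0.4831 / 0.0049
  = 844.67
Adjust for 61% response: 844.67 / 0.61 = 1384.70.
Round up → n = 1385 per group.

n = 1385 per group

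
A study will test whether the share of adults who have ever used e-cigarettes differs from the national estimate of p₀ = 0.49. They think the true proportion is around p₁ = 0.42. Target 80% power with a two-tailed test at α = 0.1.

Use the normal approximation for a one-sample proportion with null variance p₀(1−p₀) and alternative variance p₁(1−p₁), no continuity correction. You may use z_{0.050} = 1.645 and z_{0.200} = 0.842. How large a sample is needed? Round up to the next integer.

n = 313

n = [z_{α/2}·√(p₀q₀) + z_β·√(p₁q₁)]² / (p₁ − p₀)²
  = [1.645·√(0.49·0.51) + 0.842·√(0.42·0.58)]² / (-0.07)²
  = [1.645·0.4999 + 0.842·0.4936]² / 0.0049
  = [1.2379]² / 0.0049
  = 312.74
Round up → n = 313.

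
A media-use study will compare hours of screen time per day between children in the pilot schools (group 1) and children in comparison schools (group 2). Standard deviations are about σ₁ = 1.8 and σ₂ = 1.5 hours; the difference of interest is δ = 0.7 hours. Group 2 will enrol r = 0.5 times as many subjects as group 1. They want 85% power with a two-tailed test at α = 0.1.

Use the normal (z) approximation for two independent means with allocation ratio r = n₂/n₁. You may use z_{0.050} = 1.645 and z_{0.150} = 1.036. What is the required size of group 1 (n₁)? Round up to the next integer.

n₁ = (z_{α/2} + z_β)² · (σ₁² + σ₂²/r) / δ²
   = (1.645 + 1.036)² · (1.8² + 1.5²/0.5) / 0.7²
   = 7.1878 · (3.24 + 4.5) / 0.49
   = 7.1878 · 7.74 / 0.49
   = 113.54
Round up → n₁ = 114; n₂ = r·n₁ = 0.5 × 114 = 57.

n₁ = 114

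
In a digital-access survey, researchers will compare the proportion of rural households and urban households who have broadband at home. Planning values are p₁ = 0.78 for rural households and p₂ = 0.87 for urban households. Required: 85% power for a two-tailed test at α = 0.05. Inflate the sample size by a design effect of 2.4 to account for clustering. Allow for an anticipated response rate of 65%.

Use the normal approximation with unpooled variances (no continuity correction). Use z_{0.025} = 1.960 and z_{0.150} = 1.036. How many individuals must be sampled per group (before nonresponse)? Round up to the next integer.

n = 1165 per group

n = (z_{α/2} + z_β)² · [p₁(1−p₁) + p₂(1−p₂)] / (p₁ − p₂)²
  = (1.960 + 1.036)² · (0.78·0.22 + 0.87·0.13) / (-0.09)²
  = (2.996)² · (0.1716 + 0.1131) / 0.0081
  = 8.9760 · 0.2847 / 0.0081
  = 315.49
Design effect: 2.4 × 315.49 = 757.18.
Adjust for 65% response: 757.18 / 0.65 = 1164.89.
Round up → n = 1165 per group.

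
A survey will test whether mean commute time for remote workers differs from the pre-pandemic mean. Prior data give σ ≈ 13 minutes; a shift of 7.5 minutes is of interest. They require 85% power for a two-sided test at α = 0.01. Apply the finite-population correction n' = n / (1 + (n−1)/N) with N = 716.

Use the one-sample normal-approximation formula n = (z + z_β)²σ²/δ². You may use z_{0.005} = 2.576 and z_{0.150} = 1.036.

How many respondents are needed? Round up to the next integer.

n = (z_{α/2} + z_β)² · σ² / δ²
  = (2.576 + 1.036)² · 13² / 7.5²
  = 13.0465 · 169 / 56.25
  = 39.20
Finite-population correction (N = 716): 39.20 / (1 + (39.20 − 1)/716) = 37.21.
Round up → n = 38.

n = 38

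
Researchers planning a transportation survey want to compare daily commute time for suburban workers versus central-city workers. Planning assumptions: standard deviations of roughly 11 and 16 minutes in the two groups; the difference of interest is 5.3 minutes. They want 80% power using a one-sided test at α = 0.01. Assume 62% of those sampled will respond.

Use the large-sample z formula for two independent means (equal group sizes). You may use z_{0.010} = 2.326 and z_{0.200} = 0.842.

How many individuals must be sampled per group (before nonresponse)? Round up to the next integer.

n = (z_α + z_β)² · (σ₁² + σ₂²) / δ²
  = (2.326 + 0.842)² · (11² + 16² = 377) / 5.3²
  = 10.0362 · 377 / 28.09
  = 134.70
Adjust for 62% response: 134.70 / 0.62 = 217.25.
Round up → n = 218 per group.

n = 218 per group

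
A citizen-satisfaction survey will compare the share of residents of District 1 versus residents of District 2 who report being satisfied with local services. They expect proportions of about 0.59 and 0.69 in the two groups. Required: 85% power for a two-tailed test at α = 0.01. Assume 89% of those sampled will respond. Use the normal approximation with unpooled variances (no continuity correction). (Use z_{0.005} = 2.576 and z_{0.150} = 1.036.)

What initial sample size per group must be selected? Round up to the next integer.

n = (z_{α/2} + z_β)² · [p₁(1−p₁) + p₂(1−p₂)] / (p₁ − p₂)²
  = (2.576 + 1.036)² · (0.59·0.41 + 0.69·0.31) / (-0.10)²
  = (3.612)² · (0.2419 + 0.2139) / 0.0100
  = 13.0465 · 0.4558 / 0.0100
  = 594.66
Adjust for 89% response: 594.66 / 0.89 = 668.16.
Round up → n = 669 per group.

n = 669 per group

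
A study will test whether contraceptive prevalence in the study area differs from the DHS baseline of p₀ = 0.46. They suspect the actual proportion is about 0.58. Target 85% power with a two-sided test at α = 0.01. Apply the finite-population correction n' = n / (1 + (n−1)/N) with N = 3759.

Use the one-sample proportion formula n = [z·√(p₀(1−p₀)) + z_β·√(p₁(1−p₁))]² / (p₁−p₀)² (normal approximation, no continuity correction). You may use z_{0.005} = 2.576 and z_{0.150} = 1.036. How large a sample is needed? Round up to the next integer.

n = 212

n = [z_{α/2}·√(p₀q₀) + z_β·√(p₁q₁)]² / (p₁ − p₀)²
  = [2.576·√(0.46·0.54) + 1.036·√(0.58·0.42)]² / (0.12)²
  = [2.576·0.4984 + 1.036·0.4936]² / 0.0144
  = [1.7952]² / 0.0144
  = 223.80
Finite-population correction (N = 3759): 223.80 / (1 + (223.80 − 1)/3759) = 211.28.
Round up → n = 212.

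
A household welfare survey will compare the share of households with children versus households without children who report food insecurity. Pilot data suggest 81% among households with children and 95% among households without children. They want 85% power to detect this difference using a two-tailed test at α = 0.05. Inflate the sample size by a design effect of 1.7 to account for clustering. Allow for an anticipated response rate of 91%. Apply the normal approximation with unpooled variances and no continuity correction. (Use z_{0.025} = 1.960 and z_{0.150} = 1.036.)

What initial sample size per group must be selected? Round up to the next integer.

n = (z_{α/2} + z_β)² · [p₁(1−p₁) + p₂(1−p₂)] / (p₁ − p₂)²
  = (1.960 + 1.036)² · (0.81·0.19 + 0.95·0.05) / (-0.14)²
  = (2.996)² · (0.1539 + 0.0475) / 0.0196
  = 8.9760 · 0.2014 / 0.0196
  = 92.23
Design effect: 1.7 × 92.23 = 156.80.
Adjust for 91% response: 156.80 / 0.91 = 172.30.
Round up → n = 173 per group.

n = 173 per group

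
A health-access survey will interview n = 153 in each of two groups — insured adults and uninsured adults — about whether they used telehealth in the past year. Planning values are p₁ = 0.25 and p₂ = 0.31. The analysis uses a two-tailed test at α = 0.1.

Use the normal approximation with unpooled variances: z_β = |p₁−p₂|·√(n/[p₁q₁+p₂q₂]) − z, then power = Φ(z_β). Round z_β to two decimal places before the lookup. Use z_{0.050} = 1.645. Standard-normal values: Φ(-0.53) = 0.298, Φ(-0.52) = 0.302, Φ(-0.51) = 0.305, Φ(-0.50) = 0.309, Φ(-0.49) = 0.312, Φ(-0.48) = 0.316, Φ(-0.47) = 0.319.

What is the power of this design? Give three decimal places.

Power ≈ 0.319

z_β = |p₁−p₂|·√(n/[p₁q₁+p₂q₂]) − z_{α/2}
    = 0.06 · √(153/0.4014) − 1.645
    = 0.06 · 19.5235 − 1.645
    = 1.1714 − 1.645 = -0.4736 → -0.47
Power = Φ(-0.47) = 0.319.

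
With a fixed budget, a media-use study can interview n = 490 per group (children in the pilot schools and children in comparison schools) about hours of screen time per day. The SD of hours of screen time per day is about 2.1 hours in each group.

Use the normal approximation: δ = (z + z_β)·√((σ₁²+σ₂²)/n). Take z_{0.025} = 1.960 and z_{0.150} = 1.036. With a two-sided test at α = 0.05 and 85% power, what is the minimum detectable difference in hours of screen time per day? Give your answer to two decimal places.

δ = (z_{α/2} + z_β) · √((σ₁²+σ₂²)/n)
  = (1.960 + 1.036) · √(8.82/490)
  = 2.996 · √0.018
  = 2.996 · 0.1342
  = 0.4020

Minimum detectable difference ≈ 0.40 hours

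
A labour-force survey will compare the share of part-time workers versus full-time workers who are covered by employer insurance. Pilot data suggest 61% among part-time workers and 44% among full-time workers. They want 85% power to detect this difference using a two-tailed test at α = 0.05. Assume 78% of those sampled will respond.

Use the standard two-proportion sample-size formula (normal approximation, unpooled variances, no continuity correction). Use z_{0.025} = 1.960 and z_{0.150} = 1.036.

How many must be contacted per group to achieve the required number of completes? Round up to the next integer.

n = 193 per group

n = (z_{α/2} + z_β)² · [p₁(1−p₁) + p₂(1−p₂)] / (p₁ − p₂)²
  = (1.960 + 1.036)² · (0.61·0.39 + 0.44·0.56) / (0.17)²
  = (2.996)² · (0.2379 + 0.2464) / 0.0289
  = 8.9760 · 0.4843 / 0.0289
  = 150.42
Adjust for 78% response: 150.42 / 0.78 = 192.84.
Round up → n = 193 per group.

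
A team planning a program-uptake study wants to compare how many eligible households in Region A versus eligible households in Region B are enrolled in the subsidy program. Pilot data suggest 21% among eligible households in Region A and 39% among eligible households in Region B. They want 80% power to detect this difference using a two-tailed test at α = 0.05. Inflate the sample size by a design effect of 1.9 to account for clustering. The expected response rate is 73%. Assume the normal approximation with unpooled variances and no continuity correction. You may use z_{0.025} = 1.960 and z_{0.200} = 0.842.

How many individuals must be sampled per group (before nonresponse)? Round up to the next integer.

n = (z_{α/2} + z_β)² · [p₁(1−p₁) + p₂(1−p₂)] / (p₁ − p₂)²
  = (1.960 + 0.842)² · (0.21·0.79 + 0.39·0.61) / (-0.18)²
  = (2.802)² · (0.1659 + 0.2379) / 0.0324
  = 7.8512 · 0.4038 / 0.0324
  = 97.85
Design effect: 1.9 × 97.85 = 185.91.
Adjust for 73% response: 185.91 / 0.73 = 254.68.
Round up → n = 255 per group.

n = 255 per group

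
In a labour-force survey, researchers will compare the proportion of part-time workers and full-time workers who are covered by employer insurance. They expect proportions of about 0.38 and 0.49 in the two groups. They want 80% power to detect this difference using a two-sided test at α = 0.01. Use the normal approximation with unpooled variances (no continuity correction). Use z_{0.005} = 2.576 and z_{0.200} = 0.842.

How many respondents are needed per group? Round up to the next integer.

n = (z_{α/2} + z_β)² · [p₁(1−p₁) + p₂(1−p₂)] / (p₁ − p₂)²
  = (2.576 + 0.842)² · (0.38·0.62 + 0.49·0.51) / (-0.11)²
  = (3.418)² · (0.2356 + 0.2499) / 0.0121
  = 11.6827 · 0.4855 / 0.0121
  = 468.76
Round up → n = 469 per group.

n = 469 per group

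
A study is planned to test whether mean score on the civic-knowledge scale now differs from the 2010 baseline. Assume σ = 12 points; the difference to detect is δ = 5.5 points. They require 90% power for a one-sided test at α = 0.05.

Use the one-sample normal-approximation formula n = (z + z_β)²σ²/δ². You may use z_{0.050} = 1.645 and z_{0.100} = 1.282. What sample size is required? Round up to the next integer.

n = 41

n = (z_α + z_β)² · σ² / δ²
  = (1.645 + 1.282)² · 12² / 5.5²
  = 8.5673 · 144 / 30.25
  = 40.78
Round up → n = 41.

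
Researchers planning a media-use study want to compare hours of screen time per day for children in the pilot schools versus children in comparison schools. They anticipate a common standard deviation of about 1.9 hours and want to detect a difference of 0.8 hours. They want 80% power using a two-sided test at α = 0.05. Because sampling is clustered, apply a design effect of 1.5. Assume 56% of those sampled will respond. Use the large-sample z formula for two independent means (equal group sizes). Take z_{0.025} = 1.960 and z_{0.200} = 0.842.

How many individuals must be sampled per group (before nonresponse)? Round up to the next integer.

n = (z_{α/2} + z_β)² · (σ₁² + σ₂²) / δ²
  = (1.960 + 0.842)² · (2·1.9² = 7.22) / 0.8²
  = 7.8512 · 7.22 / 0.64
  = 88.57
Design effect: 1.5 × 88.57 = 132.86.
Adjust for 56% response: 132.86 / 0.56 = 237.24.
Round up → n = 238 per group.

n = 238 per group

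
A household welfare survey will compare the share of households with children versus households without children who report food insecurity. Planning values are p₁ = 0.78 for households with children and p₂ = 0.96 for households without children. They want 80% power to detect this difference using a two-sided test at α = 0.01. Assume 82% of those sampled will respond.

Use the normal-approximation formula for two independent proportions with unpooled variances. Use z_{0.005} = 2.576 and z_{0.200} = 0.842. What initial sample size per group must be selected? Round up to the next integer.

n = 93 per group

n = (z_{α/2} + z_β)² · [p₁(1−p₁) + p₂(1−p₂)] / (p₁ − p₂)²
  = (2.576 + 0.842)² · (0.78·0.22 + 0.96·0.04) / (-0.18)²
  = (3.418)² · (0.1716 + 0.0384) / 0.0324
  = 11.6827 · 0.2100 / 0.0324
  = 75.72
Adjust for 82% response: 75.72 / 0.82 = 92.34.
Round up → n = 93 per group.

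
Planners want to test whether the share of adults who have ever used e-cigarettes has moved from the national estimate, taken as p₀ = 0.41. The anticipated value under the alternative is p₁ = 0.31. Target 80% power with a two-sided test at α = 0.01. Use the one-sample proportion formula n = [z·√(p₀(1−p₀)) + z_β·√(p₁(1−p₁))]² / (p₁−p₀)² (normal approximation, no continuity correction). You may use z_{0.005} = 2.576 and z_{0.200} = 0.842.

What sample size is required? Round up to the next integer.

n = [z_{α/2}·√(p₀q₀) + z_β·√(p₁q₁)]² / (p₁ − p₀)²
  = [2.576·√(0.41·0.59) + 0.842·√(0.31·0.69)]² / (-0.10)²
  = [2.576·0.4918 + 0.842·0.4625]² / 0.0100
  = [1.6564]² / 0.0100
  = 274.36
Round up → n = 275.

n = 275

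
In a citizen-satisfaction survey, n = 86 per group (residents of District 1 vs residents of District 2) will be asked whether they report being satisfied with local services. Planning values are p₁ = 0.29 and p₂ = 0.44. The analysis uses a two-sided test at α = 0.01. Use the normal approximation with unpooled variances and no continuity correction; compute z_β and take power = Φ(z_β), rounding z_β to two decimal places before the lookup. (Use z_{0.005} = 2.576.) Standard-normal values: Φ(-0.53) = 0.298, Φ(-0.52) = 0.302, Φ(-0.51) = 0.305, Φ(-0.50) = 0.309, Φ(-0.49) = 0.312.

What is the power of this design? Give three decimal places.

z_β = |p₁−p₂|·√(n/[p₁q₁+p₂q₂]) − z_{α/2}
    = 0.15 · √(86/0.4523) − 2.576
    = 0.15 · 13.7891 − 2.576
    = 2.0684 − 2.576 = -0.5076 → -0.51
Power = Φ(-0.51) = 0.305.

Power ≈ 0.305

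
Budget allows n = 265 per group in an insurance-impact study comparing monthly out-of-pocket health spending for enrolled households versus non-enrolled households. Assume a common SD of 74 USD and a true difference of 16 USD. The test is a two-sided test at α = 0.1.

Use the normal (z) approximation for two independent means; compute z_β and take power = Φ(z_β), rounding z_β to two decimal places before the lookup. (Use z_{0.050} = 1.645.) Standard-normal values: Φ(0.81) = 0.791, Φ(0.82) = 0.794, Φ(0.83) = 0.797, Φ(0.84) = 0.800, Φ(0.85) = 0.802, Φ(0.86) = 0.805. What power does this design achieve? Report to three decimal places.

z_β = δ·√(n/(σ₁²+σ₂²)) − z_{α/2}
    = 16 · √(265/10952) − 1.645
    = 16 · 0.15555 − 1.645
    = 2.4888 − 1.645 = 0.8438 → 0.84
Power = Φ(0.84) = 0.800.

Power ≈ 0.800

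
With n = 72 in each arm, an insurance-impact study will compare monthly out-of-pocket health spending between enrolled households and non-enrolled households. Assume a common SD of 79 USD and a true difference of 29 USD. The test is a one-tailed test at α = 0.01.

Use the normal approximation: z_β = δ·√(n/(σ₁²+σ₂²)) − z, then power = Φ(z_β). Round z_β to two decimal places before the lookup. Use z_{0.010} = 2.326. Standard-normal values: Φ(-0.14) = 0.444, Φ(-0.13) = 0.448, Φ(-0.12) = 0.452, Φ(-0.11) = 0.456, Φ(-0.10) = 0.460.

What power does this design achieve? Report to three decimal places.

Power ≈ 0.452

z_β = δ·√(n/(σ₁²+σ₂²)) − z_α
    = 29 · √(72/12482) − 2.326
    = 29 · 0.07595 − 2.326
    = 2.2025 − 2.326 = -0.1235 → -0.12
Power = Φ(-0.12) = 0.452.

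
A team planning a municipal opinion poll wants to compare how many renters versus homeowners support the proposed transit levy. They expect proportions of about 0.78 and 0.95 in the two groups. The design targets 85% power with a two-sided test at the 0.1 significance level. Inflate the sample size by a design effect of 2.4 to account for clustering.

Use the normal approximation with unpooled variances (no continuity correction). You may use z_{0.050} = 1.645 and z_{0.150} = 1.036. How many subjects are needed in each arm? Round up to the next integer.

n = 131 per group

n = (z_{α/2} + z_β)² · [p₁(1−p₁) + p₂(1−p₂)] / (p₁ − p₂)²
  = (1.645 + 1.036)² · (0.78·0.22 + 0.95·0.05) / (-0.17)²
  = (2.681)² · (0.1716 + 0.0475) / 0.0289
  = 7.1878 · 0.2191 / 0.0289
  = 54.49
Design effect: 2.4 × 54.49 = 130.78.
Round up → n = 131 per group.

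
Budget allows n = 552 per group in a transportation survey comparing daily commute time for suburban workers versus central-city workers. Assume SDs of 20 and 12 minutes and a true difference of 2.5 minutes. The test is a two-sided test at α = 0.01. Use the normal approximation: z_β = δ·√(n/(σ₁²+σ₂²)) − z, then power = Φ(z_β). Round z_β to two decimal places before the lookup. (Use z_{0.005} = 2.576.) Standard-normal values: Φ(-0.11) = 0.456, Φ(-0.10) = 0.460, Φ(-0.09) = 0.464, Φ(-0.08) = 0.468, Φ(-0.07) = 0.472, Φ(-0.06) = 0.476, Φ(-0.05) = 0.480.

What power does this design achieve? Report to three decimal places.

z_β = δ·√(n/(σ₁²+σ₂²)) − z_{α/2}
    = 2.5 · √(552/544) − 2.576
    = 2.5 · 1.00733 − 2.576
    = 2.5183 − 2.576 = -0.0577 → -0.06
Power = Φ(-0.06) = 0.476.

Power ≈ 0.476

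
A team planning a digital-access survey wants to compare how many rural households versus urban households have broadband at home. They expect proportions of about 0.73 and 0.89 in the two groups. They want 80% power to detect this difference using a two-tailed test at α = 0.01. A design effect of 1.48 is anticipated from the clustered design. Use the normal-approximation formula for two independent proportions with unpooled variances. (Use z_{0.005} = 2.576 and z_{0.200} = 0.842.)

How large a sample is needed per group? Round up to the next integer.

n = 200 per group

n = (z_{α/2} + z_β)² · [p₁(1−p₁) + p₂(1−p₂)] / (p₁ − p₂)²
  = (2.576 + 0.842)² · (0.73·0.27 + 0.89·0.11) / (-0.16)²
  = (3.418)² · (0.1971 + 0.0979) / 0.0256
  = 11.6827 · 0.2950 / 0.0256
  = 134.63
Design effect: 1.48 × 134.63 = 199.25.
Round up → n = 200 per group.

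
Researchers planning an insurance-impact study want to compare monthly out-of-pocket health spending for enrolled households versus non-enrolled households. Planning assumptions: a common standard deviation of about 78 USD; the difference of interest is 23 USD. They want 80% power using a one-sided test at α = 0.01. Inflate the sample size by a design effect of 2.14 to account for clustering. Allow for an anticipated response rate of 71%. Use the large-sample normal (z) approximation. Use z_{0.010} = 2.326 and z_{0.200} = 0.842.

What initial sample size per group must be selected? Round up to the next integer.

n = 696 per group

n = (z_α + z_β)² · (σ₁² + σ₂²) / δ²
  = (2.326 + 0.842)² · (2·78² = 12168) / 23²
  = 10.0362 · 12168 / 529
  = 230.85
Design effect: 2.14 × 230.85 = 494.02.
Adjust for 71% response: 494.02 / 0.71 = 695.81.
Round up → n = 696 per group.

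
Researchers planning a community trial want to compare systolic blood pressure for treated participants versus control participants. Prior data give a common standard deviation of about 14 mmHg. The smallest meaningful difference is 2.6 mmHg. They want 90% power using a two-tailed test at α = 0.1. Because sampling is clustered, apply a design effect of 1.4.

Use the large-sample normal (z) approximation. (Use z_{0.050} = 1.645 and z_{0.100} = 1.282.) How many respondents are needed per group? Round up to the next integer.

n = (z_{α/2} + z_β)² · (σ₁² + σ₂²) / δ²
  = (1.645 + 1.282)² · (2·14² = 392) / 2.6²
  = 8.5673 · 392 / 6.76
  = 496.80
Design effect: 1.4 × 496.80 = 695.53.
Round up → n = 696 per group.

n = 696 per group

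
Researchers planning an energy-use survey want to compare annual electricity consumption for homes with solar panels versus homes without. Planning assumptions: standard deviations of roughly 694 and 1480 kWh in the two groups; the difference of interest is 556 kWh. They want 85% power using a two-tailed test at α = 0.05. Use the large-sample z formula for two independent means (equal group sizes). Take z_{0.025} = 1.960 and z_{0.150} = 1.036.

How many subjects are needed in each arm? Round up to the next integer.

n = 78 per group

n = (z_{α/2} + z_β)² · (σ₁² + σ₂²) / δ²
  = (1.960 + 1.036)² · (694² + 1480² = 2672036) / 556²
  = 8.9760 · 2672036 / 309136
  = 77.58
Round up → n = 78 per group.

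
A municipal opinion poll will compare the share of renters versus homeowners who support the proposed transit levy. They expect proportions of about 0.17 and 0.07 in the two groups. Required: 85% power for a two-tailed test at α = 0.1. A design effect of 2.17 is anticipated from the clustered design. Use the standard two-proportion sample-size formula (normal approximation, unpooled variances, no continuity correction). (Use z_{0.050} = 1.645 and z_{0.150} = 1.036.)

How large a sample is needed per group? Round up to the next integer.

n = 322 per group

n = (z_{α/2} + z_β)² · [p₁(1−p₁) + p₂(1−p₂)] / (p₁ − p₂)²
  = (1.645 + 1.036)² · (0.17·0.83 + 0.07·0.93) / (0.10)²
  = (2.681)² · (0.1411 + 0.0651) / 0.0100
  = 7.1878 · 0.2062 / 0.0100
  = 148.21
Design effect: 2.17 × 148.21 = 321.62.
Round up → n = 322 per group.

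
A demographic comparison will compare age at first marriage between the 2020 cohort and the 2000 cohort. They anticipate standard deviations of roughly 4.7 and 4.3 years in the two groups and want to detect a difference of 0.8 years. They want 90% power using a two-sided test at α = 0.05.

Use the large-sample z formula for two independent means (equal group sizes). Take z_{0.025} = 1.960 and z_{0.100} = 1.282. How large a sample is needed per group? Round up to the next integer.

n = (z_{α/2} + z_β)² · (σ₁² + σ₂²) / δ²
  = (1.960 + 1.282)² · (4.7² + 4.3² = 40.58) / 0.8²
  = 10.5106 · 40.58 / 0.64
  = 666.44
Round up → n = 667 per group.

n = 667 per group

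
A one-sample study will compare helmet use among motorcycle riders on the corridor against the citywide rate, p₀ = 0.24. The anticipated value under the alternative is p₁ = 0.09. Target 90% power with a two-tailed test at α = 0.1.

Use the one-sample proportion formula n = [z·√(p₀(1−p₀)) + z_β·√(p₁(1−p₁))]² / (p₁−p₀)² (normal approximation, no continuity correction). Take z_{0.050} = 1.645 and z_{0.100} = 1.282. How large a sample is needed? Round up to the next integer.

n = 51

n = [z_{α/2}·√(p₀q₀) + z_β·√(p₁q₁)]² / (p₁ − p₀)²
  = [1.645·√(0.24·0.76) + 1.282·√(0.09·0.91)]² / (-0.15)²
  = [1.645·0.4271 + 1.282·0.2862]² / 0.0225
  = [1.0694]² / 0.0225
  = 50.83
Round up → n = 51.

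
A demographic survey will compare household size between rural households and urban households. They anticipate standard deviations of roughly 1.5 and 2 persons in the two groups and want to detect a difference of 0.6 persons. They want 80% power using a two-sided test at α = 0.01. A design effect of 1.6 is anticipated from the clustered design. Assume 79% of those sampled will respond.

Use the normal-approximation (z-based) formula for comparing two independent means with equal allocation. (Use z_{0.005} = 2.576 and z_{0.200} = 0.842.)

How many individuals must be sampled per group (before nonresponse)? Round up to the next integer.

n = 411 per group

n = (z_{α/2} + z_β)² · (σ₁² + σ₂²) / δ²
  = (2.576 + 0.842)² · (1.5² + 2² = 6.25) / 0.6²
  = 11.6827 · 6.25 / 0.36
  = 202.83
Design effect: 1.6 × 202.83 = 324.52.
Adjust for 79% response: 324.52 / 0.79 = 410.78.
Round up → n = 411 per group.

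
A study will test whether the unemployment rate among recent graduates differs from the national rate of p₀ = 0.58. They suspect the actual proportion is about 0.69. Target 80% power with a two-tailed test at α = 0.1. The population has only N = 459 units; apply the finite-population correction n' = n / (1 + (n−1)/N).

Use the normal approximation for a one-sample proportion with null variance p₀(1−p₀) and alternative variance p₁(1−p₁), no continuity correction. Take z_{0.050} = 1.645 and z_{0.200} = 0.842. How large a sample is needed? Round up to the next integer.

n = [z_{α/2}·√(p₀q₀) + z_β·√(p₁q₁)]² / (p₁ − p₀)²
  = [1.645·√(0.58·0.42) + 0.842·√(0.69·0.31)]² / (0.11)²
  = [1.645·0.4936 + 0.842·0.4625]² / 0.0121
  = [1.2013]² / 0.0121
  = 119.27
Finite-population correction (N = 459): 119.27 / (1 + (119.27 − 1)/459) = 94.83.
Round up → n = 95.

n = 95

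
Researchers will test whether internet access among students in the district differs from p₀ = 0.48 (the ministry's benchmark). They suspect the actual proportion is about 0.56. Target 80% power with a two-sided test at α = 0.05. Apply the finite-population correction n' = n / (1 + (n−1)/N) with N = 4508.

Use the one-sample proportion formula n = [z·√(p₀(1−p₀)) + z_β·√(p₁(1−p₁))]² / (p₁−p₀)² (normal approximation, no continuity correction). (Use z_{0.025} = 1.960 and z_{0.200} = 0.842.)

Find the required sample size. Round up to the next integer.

n = 286

n = [z_{α/2}·√(p₀q₀) + z_β·√(p₁q₁)]² / (p₁ − p₀)²
  = [1.960·√(0.48·0.52) + 0.842·√(0.56·0.44)]² / (0.08)²
  = [1.960·0.4996 + 0.842·0.4964]² / 0.0064
  = [1.3972]² / 0.0064
  = 305.01
Finite-population correction (N = 4508): 305.01 / (1 + (305.01 − 1)/4508) = 285.74.
Round up → n = 286.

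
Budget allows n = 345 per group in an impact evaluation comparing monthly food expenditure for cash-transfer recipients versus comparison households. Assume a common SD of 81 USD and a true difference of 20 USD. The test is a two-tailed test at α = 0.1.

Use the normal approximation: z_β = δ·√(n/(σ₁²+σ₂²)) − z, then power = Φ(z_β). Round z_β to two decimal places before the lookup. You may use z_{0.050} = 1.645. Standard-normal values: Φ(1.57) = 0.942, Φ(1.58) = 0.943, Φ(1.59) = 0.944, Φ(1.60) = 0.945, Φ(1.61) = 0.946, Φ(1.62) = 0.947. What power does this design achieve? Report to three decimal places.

z_β = δ·√(n/(σ₁²+σ₂²)) − z_{α/2}
    = 20 · √(345/13122) − 1.645
    = 20 · 0.16215 − 1.645
    = 3.2429 − 1.645 = 1.5979 → 1.60
Power = Φ(1.60) = 0.945.

Power ≈ 0.945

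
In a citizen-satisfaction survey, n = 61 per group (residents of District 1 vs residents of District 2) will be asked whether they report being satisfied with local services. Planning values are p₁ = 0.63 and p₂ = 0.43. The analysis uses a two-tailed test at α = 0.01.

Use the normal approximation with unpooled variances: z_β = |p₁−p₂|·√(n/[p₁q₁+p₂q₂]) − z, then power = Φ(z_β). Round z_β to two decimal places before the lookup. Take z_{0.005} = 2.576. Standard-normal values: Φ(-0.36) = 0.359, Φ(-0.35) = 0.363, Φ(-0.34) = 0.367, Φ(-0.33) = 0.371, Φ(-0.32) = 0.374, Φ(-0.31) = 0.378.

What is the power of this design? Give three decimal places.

z_β = |p₁−p₂|·√(n/[p₁q₁+p₂q₂]) − z_{α/2}
    = 0.20 · √(61/0.4782) − 2.576
    = 0.20 · 11.2943 − 2.576
    = 2.2589 − 2.576 = -0.3171 → -0.32
Power = Φ(-0.32) = 0.374.

Power ≈ 0.374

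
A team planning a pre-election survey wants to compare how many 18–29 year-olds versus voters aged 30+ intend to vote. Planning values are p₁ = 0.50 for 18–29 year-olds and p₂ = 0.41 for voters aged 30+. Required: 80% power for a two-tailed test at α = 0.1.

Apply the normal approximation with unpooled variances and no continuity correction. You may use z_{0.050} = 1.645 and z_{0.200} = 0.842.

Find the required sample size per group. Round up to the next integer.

n = (z_{α/2} + z_β)² · [p₁(1−p₁) + p₂(1−p₂)] / (p₁ − p₂)²
  = (1.645 + 0.842)² · (0.50·0.50 + 0.41·0.59) / (0.09)²
  = (2.487)² · (0.2500 + 0.2419) / 0.0081
  = 6.1852 · 0.4919 / 0.0081
  = 375.62
Round up → n = 376 per group.

n = 376 per group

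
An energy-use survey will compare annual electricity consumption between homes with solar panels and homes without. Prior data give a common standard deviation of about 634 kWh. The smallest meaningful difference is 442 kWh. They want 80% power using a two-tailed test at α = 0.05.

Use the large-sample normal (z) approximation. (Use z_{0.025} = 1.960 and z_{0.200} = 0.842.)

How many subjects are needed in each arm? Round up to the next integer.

n = (z_{α/2} + z_β)² · (σ₁² + σ₂²) / δ²
  = (1.960 + 0.842)² · (2·634² = 803912) / 442²
  = 7.8512 · 803912 / 195364
  = 32.31
Round up → n = 33 per group.

n = 33 per group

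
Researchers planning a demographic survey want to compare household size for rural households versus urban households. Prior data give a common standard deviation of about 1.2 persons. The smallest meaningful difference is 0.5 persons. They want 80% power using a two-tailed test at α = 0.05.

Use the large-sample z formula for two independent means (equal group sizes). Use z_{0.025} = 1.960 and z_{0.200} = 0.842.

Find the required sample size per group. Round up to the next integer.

n = 91 per group

n = (z_{α/2} + z_β)² · (σ₁² + σ₂²) / δ²
  = (1.960 + 0.842)² · (2·1.2² = 2.88) / 0.5²
  = 7.8512 · 2.88 / 0.25
  = 90.45
Round up → n = 91 per group.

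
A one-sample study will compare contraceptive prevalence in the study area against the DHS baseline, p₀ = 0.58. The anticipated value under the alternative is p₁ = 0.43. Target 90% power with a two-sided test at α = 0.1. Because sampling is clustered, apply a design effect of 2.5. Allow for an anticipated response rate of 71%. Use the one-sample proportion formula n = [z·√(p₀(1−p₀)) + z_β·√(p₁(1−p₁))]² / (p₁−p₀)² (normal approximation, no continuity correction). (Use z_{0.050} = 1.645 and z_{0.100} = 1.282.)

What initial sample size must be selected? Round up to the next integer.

n = 328

n = [z_{α/2}·√(p₀q₀) + z_β·√(p₁q₁)]² / (p₁ − p₀)²
  = [1.645·√(0.58·0.42) + 1.282·√(0.43·0.57)]² / (-0.15)²
  = [1.645·0.4936 + 1.282·0.4951]² / 0.0225
  = [1.4466]² / 0.0225
  = 93.01
Design effect: 2.5 × 93.01 = 232.51.
Adjust for 71% response: 232.51 / 0.71 = 327.48.
Round up → n = 328.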